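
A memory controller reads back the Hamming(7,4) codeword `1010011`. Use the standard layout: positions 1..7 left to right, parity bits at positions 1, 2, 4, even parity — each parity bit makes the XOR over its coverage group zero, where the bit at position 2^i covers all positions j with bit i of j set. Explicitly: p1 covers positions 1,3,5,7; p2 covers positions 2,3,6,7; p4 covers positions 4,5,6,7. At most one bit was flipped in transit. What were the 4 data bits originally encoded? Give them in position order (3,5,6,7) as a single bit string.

s1: b1⊕b3⊕b5⊕b7 = 1⊕1⊕0⊕1 = 1
s2: b2⊕b3⊕b6⊕b7 = 0⊕1⊕1⊕1 = 1
s4: b4⊕b5⊕b6⊕b7 = 0⊕0⊕1⊕1 = 0
Syndrome (s4...s1) = 011 → position 3.
Flip bit 3: corrected codeword = 1000011
Data bits at positions 3,5,6,7: 0011

0011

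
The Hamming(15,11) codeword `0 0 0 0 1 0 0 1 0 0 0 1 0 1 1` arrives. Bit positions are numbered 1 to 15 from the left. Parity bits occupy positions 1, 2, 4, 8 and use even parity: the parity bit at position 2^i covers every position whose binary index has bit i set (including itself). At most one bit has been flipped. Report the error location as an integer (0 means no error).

0

s1: b1⊕b3⊕b5⊕b7⊕b9⊕b11⊕b13⊕b15 = 0⊕0⊕1⊕0⊕0⊕0⊕0⊕1 = 0
s2: b2⊕b3⊕b6⊕b7⊕b10⊕b11⊕b14⊕b15 = 0⊕0⊕0⊕0⊕0⊕0⊕1⊕1 = 0
s4: b4⊕b5⊕b6⊕b7⊕b12⊕b13⊕b14⊕b15 = 0⊕1⊕0⊕0⊕1⊕0⊕1⊕1 = 0
s8: b8⊕b9⊕b10⊕b11⊕b12⊕b13⊕b14⊕b15 = 1⊕0⊕0⊕0⊕1⊕0⊕1⊕1 = 0
Syndrome (s8...s1) = 0000 → position 0 (no error).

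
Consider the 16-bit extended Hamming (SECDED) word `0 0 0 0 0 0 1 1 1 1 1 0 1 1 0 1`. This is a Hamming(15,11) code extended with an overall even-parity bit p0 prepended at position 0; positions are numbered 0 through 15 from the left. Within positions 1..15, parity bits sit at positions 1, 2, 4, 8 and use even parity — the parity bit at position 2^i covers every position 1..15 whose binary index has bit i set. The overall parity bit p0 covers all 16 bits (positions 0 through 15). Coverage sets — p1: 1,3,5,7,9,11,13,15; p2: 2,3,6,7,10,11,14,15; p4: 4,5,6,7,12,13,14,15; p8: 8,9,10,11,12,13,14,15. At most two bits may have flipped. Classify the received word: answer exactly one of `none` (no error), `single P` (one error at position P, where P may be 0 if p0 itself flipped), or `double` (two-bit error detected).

s1: b1⊕b3⊕b5⊕b7⊕b9⊕b11⊕b13⊕b15 = 0⊕0⊕0⊕1⊕1⊕0⊕1⊕1 = 0
s2: b2⊕b3⊕b6⊕b7⊕b10⊕b11⊕b14⊕b15 = 0⊕0⊕1⊕1⊕1⊕0⊕0⊕1 = 0
s4: b4⊕b5⊕b6⊕b7⊕b12⊕b13⊕b14⊕b15 = 0⊕0⊕1⊕1⊕1⊕1⊕0⊕1 = 1
s8: b8⊕b9⊕b10⊕b11⊕b12⊕b13⊕b14⊕b15 = 1⊕1⊕1⊕0⊕1⊕1⊕0⊕1 = 0
Syndrome (s8...s1) = 0100 → position 4.
Overall parity (XOR of all 16 bits, including p0): 0⊕0⊕0⊕0⊕0⊕0⊕1⊕1⊕1⊕1⊕1⊕0⊕1⊕1⊕0⊕1 = 0
Overall=0, syndrome position=4 → double-bit error detected (uncorrectable).

double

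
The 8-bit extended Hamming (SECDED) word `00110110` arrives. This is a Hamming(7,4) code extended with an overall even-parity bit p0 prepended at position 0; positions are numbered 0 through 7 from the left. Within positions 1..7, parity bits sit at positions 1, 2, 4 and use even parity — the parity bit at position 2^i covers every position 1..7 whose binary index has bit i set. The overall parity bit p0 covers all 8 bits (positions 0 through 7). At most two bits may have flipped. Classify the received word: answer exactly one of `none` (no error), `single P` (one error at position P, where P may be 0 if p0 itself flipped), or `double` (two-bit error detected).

s1: b1⊕b3⊕b5⊕b7 = 0⊕1⊕1⊕0 = 0
s2: b2⊕b3⊕b6⊕b7 = 1⊕1⊕1⊕0 = 1
s4: b4⊕b5⊕b6⊕b7 = 0⊕1⊕1⊕0 = 0
Syndrome (s4...s1) = 010 → position 2.
Overall parity (XOR of all 8 bits, including p0): 0⊕0⊕1⊕1⊕0⊕1⊕1⊕0 = 0
Overall=0, syndrome position=2 → double-bit error detected (uncorrectable).

double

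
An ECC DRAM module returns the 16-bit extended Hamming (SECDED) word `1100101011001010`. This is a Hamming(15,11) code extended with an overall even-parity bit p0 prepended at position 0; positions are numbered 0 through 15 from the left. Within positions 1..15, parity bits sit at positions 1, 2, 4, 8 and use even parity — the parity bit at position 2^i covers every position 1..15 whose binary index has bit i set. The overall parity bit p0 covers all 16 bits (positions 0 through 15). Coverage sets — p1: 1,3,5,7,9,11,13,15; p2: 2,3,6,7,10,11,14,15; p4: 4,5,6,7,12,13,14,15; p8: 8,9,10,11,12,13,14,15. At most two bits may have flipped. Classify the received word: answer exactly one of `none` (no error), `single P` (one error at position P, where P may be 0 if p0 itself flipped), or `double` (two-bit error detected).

none

s1: b1⊕b3⊕b5⊕b7⊕b9⊕b11⊕b13⊕b15 = 1⊕0⊕0⊕0⊕1⊕0⊕0⊕0 = 0
s2: b2⊕b3⊕b6⊕b7⊕b10⊕b11⊕b14⊕b15 = 0⊕0⊕1⊕0⊕0⊕0⊕1⊕0 = 0
s4: b4⊕b5⊕b6⊕b7⊕b12⊕b13⊕b14⊕b15 = 1⊕0⊕1⊕0⊕1⊕0⊕1⊕0 = 0
s8: b8⊕b9⊕b10⊕b11⊕b12⊕b13⊕b14⊕b15 = 1⊕1⊕0⊕0⊕1⊕0⊕1⊕0 = 0
Syndrome (s8...s1) = 0000 → position 0 (no error).
Overall parity (XOR of all 16 bits, including p0): 1⊕1⊕0⊕0⊕1⊕0⊕1⊕0⊕1⊕1⊕0⊕0⊕1⊕0⊕1⊕0 = 0
Overall=0, syndrome position=0 → no error.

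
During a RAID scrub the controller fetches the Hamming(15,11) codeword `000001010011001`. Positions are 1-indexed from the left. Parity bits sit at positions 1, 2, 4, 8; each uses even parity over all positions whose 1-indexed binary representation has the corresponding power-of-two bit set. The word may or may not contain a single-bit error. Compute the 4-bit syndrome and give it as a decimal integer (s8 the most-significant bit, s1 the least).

6

s1: b1⊕b3⊕b5⊕b7⊕b9⊕b11⊕b13⊕b15 = 0⊕0⊕0⊕0⊕0⊕1⊕0⊕1 = 0
s2: b2⊕b3⊕b6⊕b7⊕b10⊕b11⊕b14⊕b15 = 0⊕0⊕1⊕0⊕0⊕1⊕0⊕1 = 1
s4: b4⊕b5⊕b6⊕b7⊕b12⊕b13⊕b14⊕b15 = 0⊕0⊕1⊕0⊕1⊕0⊕0⊕1 = 1
s8: b8⊕b9⊕b10⊕b11⊕b12⊕b13⊕b14⊕b15 = 1⊕0⊕0⊕1⊕1⊕0⊕0⊕1 = 0
Syndrome (s8...s1) = 0110 → position 6.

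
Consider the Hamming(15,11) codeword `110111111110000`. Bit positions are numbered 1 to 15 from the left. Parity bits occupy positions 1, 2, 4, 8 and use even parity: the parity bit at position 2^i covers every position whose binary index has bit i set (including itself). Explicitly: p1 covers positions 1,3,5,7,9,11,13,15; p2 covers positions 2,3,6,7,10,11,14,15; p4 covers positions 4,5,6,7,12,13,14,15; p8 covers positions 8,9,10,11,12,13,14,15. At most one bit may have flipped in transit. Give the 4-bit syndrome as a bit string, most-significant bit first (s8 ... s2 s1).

0011

s1: b1⊕b3⊕b5⊕b7⊕b9⊕b11⊕b13⊕b15 = 1⊕0⊕1⊕1⊕1⊕1⊕0⊕0 = 1
s2: b2⊕b3⊕b6⊕b7⊕b10⊕b11⊕b14⊕b15 = 1⊕0⊕1⊕1⊕1⊕1⊕0⊕0 = 1
s4: b4⊕b5⊕b6⊕b7⊕b12⊕b13⊕b14⊕b15 = 1⊕1⊕1⊕1⊕0⊕0⊕0⊕0 = 0
s8: b8⊕b9⊕b10⊕b11⊕b12⊕b13⊕b14⊕b15 = 1⊕1⊕1⊕1⊕0⊕0⊕0⊕0 = 0
Syndrome (s8...s1) = 0011 → position 3.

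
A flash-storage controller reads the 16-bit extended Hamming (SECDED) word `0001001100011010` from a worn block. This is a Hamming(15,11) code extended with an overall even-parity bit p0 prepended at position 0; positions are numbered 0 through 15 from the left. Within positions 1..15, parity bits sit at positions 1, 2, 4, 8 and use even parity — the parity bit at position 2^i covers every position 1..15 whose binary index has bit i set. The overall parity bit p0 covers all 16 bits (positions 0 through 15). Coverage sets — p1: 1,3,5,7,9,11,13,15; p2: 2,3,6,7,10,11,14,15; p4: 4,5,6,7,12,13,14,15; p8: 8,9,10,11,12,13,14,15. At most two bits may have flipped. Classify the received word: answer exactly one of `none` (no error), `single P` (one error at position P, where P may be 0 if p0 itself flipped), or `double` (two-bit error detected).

s1: b1⊕b3⊕b5⊕b7⊕b9⊕b11⊕b13⊕b15 = 0⊕1⊕0⊕1⊕0⊕1⊕0⊕0 = 1
s2: b2⊕b3⊕b6⊕b7⊕b10⊕b11⊕b14⊕b15 = 0⊕1⊕1⊕1⊕0⊕1⊕1⊕0 = 1
s4: b4⊕b5⊕b6⊕b7⊕b12⊕b13⊕b14⊕b15 = 0⊕0⊕1⊕1⊕1⊕0⊕1⊕0 = 0
s8: b8⊕b9⊕b10⊕b11⊕b12⊕b13⊕b14⊕b15 = 0⊕0⊕0⊕1⊕1⊕0⊕1⊕0 = 1
Syndrome (s8...s1) = 1011 → position 11.
Overall parity (XOR of all 16 bits, including p0): 0⊕0⊕0⊕1⊕0⊕0⊕1⊕1⊕0⊕0⊕0⊕1⊕1⊕0⊕1⊕0 = 0
Overall=0, syndrome position=11 → double-bit error detected (uncorrectable).

double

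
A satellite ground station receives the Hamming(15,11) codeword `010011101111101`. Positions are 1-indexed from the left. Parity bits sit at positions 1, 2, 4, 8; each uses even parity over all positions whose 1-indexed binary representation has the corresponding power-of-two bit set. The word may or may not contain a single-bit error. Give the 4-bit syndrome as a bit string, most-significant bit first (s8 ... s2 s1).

0000

s1: b1⊕b3⊕b5⊕b7⊕b9⊕b11⊕b13⊕b15 = 0⊕0⊕1⊕1⊕1⊕1⊕1⊕1 = 0
s2: b2⊕b3⊕b6⊕b7⊕b10⊕b11⊕b14⊕b15 = 1⊕0⊕1⊕1⊕1⊕1⊕0⊕1 = 0
s4: b4⊕b5⊕b6⊕b7⊕b12⊕b13⊕b14⊕b15 = 0⊕1⊕1⊕1⊕1⊕1⊕0⊕1 = 0
s8: b8⊕b9⊕b10⊕b11⊕b12⊕b13⊕b14⊕b15 = 0⊕1⊕1⊕1⊕1⊕1⊕0⊕1 = 0
Syndrome (s8...s1) = 0000 → position 0 (no error).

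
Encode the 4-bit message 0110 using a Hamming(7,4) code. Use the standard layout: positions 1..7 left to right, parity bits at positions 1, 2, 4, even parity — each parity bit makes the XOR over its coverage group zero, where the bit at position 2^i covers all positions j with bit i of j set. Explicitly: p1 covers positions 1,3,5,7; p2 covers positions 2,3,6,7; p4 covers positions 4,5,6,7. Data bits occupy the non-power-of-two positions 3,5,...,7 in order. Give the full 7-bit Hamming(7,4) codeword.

1100110

Place data bits at non-power-of-two positions: b3=0, b5=1, b6=1, b7=0.
p1 = XOR of data positions {3,5,7} = 0⊕1⊕0 = 1
p2 = XOR of data positions {3,6,7} = 0⊕1⊕0 = 1
p4 = XOR of data positions {5,6,7} = 1⊕1⊕0 = 0
Codeword b1..b7 = 1100110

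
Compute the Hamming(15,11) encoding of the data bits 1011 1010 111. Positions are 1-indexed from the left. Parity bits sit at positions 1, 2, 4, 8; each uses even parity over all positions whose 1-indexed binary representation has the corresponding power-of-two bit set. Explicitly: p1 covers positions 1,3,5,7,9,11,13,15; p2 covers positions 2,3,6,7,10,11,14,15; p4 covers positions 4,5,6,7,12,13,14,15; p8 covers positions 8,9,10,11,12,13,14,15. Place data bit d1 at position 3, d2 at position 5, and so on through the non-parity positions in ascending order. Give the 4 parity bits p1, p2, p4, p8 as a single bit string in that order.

0011

Place data bits at non-power-of-two positions: b3=1, b5=0, b6=1, b7=1, b9=1, b10=0, b11=1, b12=0, b13=1, b14=1, b15=1.
p1 = XOR of data positions {3,5,7,9,11,13,15} = 1⊕0⊕1⊕1⊕1⊕1⊕1 = 0
p2 = XOR of data positions {3,6,7,10,11,14,15} = 1⊕1⊕1⊕0⊕1⊕1⊕1 = 0
p4 = XOR of data positions {5,6,7,12,13,14,15} = 0⊕1⊕1⊕0⊕1⊕1⊕1 = 1
p8 = XOR of data positions {9,10,11,12,13,14,15} = 1⊕0⊕1⊕0⊕1⊕1⊕1 = 1
Parity bits p1,p2,p4,p8 = 0011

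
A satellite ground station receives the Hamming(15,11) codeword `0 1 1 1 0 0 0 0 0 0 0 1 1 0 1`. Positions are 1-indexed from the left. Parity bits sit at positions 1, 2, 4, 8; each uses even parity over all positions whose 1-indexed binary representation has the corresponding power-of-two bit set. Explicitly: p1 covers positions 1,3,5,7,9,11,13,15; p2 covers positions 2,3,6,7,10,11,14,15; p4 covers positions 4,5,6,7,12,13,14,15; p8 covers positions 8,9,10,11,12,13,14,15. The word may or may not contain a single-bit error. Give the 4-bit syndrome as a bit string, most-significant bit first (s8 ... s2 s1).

s1: b1⊕b3⊕b5⊕b7⊕b9⊕b11⊕b13⊕b15 = 0⊕1⊕0⊕0⊕0⊕0⊕1⊕1 = 1
s2: b2⊕b3⊕b6⊕b7⊕b10⊕b11⊕b14⊕b15 = 1⊕1⊕0⊕0⊕0⊕0⊕0⊕1 = 1
s4: b4⊕b5⊕b6⊕b7⊕b12⊕b13⊕b14⊕b15 = 1⊕0⊕0⊕0⊕1⊕1⊕0⊕1 = 0
s8: b8⊕b9⊕b10⊕b11⊕b12⊕b13⊕b14⊕b15 = 0⊕0⊕0⊕0⊕1⊕1⊕0⊕1 = 1
Syndrome (s8...s1) = 1011 → position 11.

1011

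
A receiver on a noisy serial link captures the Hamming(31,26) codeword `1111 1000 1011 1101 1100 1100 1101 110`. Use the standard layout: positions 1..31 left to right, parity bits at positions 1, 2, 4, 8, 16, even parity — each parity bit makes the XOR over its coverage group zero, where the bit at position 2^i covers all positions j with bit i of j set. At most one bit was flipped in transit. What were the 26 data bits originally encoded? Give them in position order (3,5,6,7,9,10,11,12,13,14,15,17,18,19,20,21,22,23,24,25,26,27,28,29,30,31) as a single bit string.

11001011110110011001101110

s1: b1⊕b3⊕b5⊕b7⊕b9⊕b11⊕b13⊕b15⊕b17⊕b19⊕b21⊕b23⊕b25⊕b27⊕b29⊕b31 = 1⊕1⊕1⊕0⊕1⊕1⊕1⊕0⊕1⊕0⊕1⊕0⊕1⊕0⊕1⊕0 = 0
s2: b2⊕b3⊕b6⊕b7⊕b10⊕b11⊕b14⊕b15⊕b18⊕b19⊕b22⊕b23⊕b26⊕b27⊕b30⊕b31 = 1⊕1⊕0⊕0⊕0⊕1⊕1⊕0⊕1⊕0⊕1⊕0⊕1⊕0⊕1⊕0 = 0
s4: b4⊕b5⊕b6⊕b7⊕b12⊕b13⊕b14⊕b15⊕b20⊕b21⊕b22⊕b23⊕b28⊕b29⊕b30⊕b31 = 1⊕1⊕0⊕0⊕1⊕1⊕1⊕0⊕0⊕1⊕1⊕0⊕1⊕1⊕1⊕0 = 0
s8: b8⊕b9⊕b10⊕b11⊕b12⊕b13⊕b14⊕b15⊕b24⊕b25⊕b26⊕b27⊕b28⊕b29⊕b30⊕b31 = 0⊕1⊕0⊕1⊕1⊕1⊕1⊕0⊕0⊕1⊕1⊕0⊕1⊕1⊕1⊕0 = 0
s16: b16⊕b17⊕b18⊕b19⊕b20⊕b21⊕b22⊕b23⊕b24⊕b25⊕b26⊕b27⊕b28⊕b29⊕b30⊕b31 = 1⊕1⊕1⊕0⊕0⊕1⊕1⊕0⊕0⊕1⊕1⊕0⊕1⊕1⊕1⊕0 = 0
Syndrome (s16...s1) = 00000 → position 0 (no error).
No correction needed.
Data bits at positions 3,5,6,7,9,10,11,12,13,14,15,17,18,19,20,21,22,23,24,25,26,27,28,29,30,31: 11001011110110011001101110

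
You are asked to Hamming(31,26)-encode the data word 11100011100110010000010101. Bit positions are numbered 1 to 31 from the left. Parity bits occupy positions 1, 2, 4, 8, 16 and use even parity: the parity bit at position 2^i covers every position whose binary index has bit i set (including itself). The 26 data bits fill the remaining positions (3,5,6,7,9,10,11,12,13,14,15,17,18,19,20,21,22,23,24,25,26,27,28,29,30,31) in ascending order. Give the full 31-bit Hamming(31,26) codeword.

1011110000111000110010000010101

Place data bits at non-power-of-two positions: b3=1, b5=1, b6=1, b7=0, b9=0, b10=0, b11=1, b12=1, b13=1, b14=0, b15=0, b17=1, b18=1, b19=0, b20=0, b21=1, b22=0, b23=0, b24=0, b25=0, b26=0, b27=1, b28=0, b29=1, b30=0, b31=1.
p1 = XOR of data positions {3,5,7,9,11,13,15,17,19,21,23,25,27,29,31} = 1⊕1⊕0⊕0⊕1⊕1⊕0⊕1⊕0⊕1⊕0⊕0⊕1⊕1⊕1 = 1
p2 = XOR of data positions {3,6,7,10,11,14,15,18,19,22,23,26,27,30,31} = 1⊕1⊕0⊕0⊕1⊕0⊕0⊕1⊕0⊕0⊕0⊕0⊕1⊕0⊕1 = 0
p4 = XOR of data positions {5,6,7,12,13,14,15,20,21,22,23,28,29,30,31} = 1⊕1⊕0⊕1⊕1⊕0⊕0⊕0⊕1⊕0⊕0⊕0⊕1⊕0⊕1 = 1
p8 = XOR of data positions {9,10,11,12,13,14,15,24,25,26,27,28,29,30,31} = 0⊕0⊕1⊕1⊕1⊕0⊕0⊕0⊕0⊕0⊕1⊕0⊕1⊕0⊕1 = 0
p16 = XOR of data positions {17,18,19,20,21,22,23,24,25,26,27,28,29,30,31} = 1⊕1⊕0⊕0⊕1⊕0⊕0⊕0⊕0⊕0⊕1⊕0⊕1⊕0⊕1 = 0
Codeword b1..b31 = 1011110000111000110010000010101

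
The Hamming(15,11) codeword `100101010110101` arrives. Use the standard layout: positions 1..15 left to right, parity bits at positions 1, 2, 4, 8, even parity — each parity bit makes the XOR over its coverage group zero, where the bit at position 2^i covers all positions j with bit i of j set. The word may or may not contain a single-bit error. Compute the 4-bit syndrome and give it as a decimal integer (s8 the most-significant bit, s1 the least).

s1: b1⊕b3⊕b5⊕b7⊕b9⊕b11⊕b13⊕b15 = 1⊕0⊕0⊕0⊕0⊕1⊕1⊕1 = 0
s2: b2⊕b3⊕b6⊕b7⊕b10⊕b11⊕b14⊕b15 = 0⊕0⊕1⊕0⊕1⊕1⊕0⊕1 = 0
s4: b4⊕b5⊕b6⊕b7⊕b12⊕b13⊕b14⊕b15 = 1⊕0⊕1⊕0⊕0⊕1⊕0⊕1 = 0
s8: b8⊕b9⊕b10⊕b11⊕b12⊕b13⊕b14⊕b15 = 1⊕0⊕1⊕1⊕0⊕1⊕0⊕1 = 1
Syndrome (s8...s1) = 1000 → position 8.

8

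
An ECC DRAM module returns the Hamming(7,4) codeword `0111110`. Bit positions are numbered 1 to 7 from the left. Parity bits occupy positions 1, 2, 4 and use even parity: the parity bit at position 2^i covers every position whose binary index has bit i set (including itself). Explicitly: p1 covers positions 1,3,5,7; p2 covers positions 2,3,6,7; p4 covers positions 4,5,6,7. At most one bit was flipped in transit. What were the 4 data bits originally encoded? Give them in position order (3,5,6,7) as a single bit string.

1100

s1: b1⊕b3⊕b5⊕b7 = 0⊕1⊕1⊕0 = 0
s2: b2⊕b3⊕b6⊕b7 = 1⊕1⊕1⊕0 = 1
s4: b4⊕b5⊕b6⊕b7 = 1⊕1⊕1⊕0 = 1
Syndrome (s4...s1) = 110 → position 6.
Flip bit 6: corrected codeword = 0111100
Data bits at positions 3,5,6,7: 1100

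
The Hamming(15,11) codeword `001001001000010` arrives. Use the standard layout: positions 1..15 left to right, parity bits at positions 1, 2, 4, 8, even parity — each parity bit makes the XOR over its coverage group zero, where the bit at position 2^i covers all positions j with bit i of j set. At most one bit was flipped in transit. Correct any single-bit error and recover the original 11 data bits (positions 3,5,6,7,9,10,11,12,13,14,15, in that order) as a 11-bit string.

s1: b1⊕b3⊕b5⊕b7⊕b9⊕b11⊕b13⊕b15 = 0⊕1⊕0⊕0⊕1⊕0⊕0⊕0 = 0
s2: b2⊕b3⊕b6⊕b7⊕b10⊕b11⊕b14⊕b15 = 0⊕1⊕1⊕0⊕0⊕0⊕1⊕0 = 1
s4: b4⊕b5⊕b6⊕b7⊕b12⊕b13⊕b14⊕b15 = 0⊕0⊕1⊕0⊕0⊕0⊕1⊕0 = 0
s8: b8⊕b9⊕b10⊕b11⊕b12⊕b13⊕b14⊕b15 = 0⊕1⊕0⊕0⊕0⊕0⊕1⊕0 = 0
Syndrome (s8...s1) = 0010 → position 2.
Flip bit 2: corrected codeword = 011001001000010
Data bits at positions 3,5,6,7,9,10,11,12,13,14,15: 10101000010

10101000010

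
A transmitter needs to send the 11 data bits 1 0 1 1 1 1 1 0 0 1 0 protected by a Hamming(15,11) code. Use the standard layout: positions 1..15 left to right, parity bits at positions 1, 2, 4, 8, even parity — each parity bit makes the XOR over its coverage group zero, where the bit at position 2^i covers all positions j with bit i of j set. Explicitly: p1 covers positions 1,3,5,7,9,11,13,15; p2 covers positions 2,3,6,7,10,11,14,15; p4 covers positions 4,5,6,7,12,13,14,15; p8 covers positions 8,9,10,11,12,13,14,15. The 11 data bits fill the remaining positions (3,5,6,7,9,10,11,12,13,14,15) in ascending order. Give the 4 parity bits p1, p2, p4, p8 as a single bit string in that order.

Place data bits at non-power-of-two positions: b3=1, b5=0, b6=1, b7=1, b9=1, b10=1, b11=1, b12=0, b13=0, b14=1, b15=0.
p1 = XOR of data positions {3,5,7,9,11,13,15} = 1⊕0⊕1⊕1⊕1⊕0⊕0 = 0
p2 = XOR of data positions {3,6,7,10,11,14,15} = 1⊕1⊕1⊕1⊕1⊕1⊕0 = 0
p4 = XOR of data positions {5,6,7,12,13,14,15} = 0⊕1⊕1⊕0⊕0⊕1⊕0 = 1
p8 = XOR of data positions {9,10,11,12,13,14,15} = 1⊕1⊕1⊕0⊕0⊕1⊕0 = 0
Parity bits p1,p2,p4,p8 = 0010

0010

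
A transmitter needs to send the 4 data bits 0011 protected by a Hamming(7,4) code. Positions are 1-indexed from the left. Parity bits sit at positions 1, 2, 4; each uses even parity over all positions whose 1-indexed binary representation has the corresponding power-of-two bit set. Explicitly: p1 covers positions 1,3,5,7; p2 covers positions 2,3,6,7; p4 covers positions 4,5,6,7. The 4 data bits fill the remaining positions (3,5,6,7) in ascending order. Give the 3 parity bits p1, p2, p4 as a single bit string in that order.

Place data bits at non-power-of-two positions: b3=0, b5=0, b6=1, b7=1.
p1 = XOR of data positions {3,5,7} = 0⊕0⊕1 = 1
p2 = XOR of data positions {3,6,7} = 0⊕1⊕1 = 0
p4 = XOR of data positions {5,6,7} = 0⊕1⊕1 = 0
Parity bits p1,p2,p4 = 100

100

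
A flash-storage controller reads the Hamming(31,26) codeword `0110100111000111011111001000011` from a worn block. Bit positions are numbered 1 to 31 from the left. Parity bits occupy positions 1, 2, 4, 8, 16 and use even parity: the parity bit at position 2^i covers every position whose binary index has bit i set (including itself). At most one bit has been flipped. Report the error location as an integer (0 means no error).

16

s1: b1⊕b3⊕b5⊕b7⊕b9⊕b11⊕b13⊕b15⊕b17⊕b19⊕b21⊕b23⊕b25⊕b27⊕b29⊕b31 = 0⊕1⊕1⊕0⊕1⊕0⊕0⊕1⊕0⊕1⊕1⊕0⊕1⊕0⊕0⊕1 = 0
s2: b2⊕b3⊕b6⊕b7⊕b10⊕b11⊕b14⊕b15⊕b18⊕b19⊕b22⊕b23⊕b26⊕b27⊕b30⊕b31 = 1⊕1⊕0⊕0⊕1⊕0⊕1⊕1⊕1⊕1⊕1⊕0⊕0⊕0⊕1⊕1 = 0
s4: b4⊕b5⊕b6⊕b7⊕b12⊕b13⊕b14⊕b15⊕b20⊕b21⊕b22⊕b23⊕b28⊕b29⊕b30⊕b31 = 0⊕1⊕0⊕0⊕0⊕0⊕1⊕1⊕1⊕1⊕1⊕0⊕0⊕0⊕1⊕1 = 0
s8: b8⊕b9⊕b10⊕b11⊕b12⊕b13⊕b14⊕b15⊕b24⊕b25⊕b26⊕b27⊕b28⊕b29⊕b30⊕b31 = 1⊕1⊕1⊕0⊕0⊕0⊕1⊕1⊕0⊕1⊕0⊕0⊕0⊕0⊕1⊕1 = 0
s16: b16⊕b17⊕b18⊕b19⊕b20⊕b21⊕b22⊕b23⊕b24⊕b25⊕b26⊕b27⊕b28⊕b29⊕b30⊕b31 = 1⊕0⊕1⊕1⊕1⊕1⊕1⊕0⊕0⊕1⊕0⊕0⊕0⊕0⊕1⊕1 = 1
Syndrome (s16...s1) = 10000 → position 16.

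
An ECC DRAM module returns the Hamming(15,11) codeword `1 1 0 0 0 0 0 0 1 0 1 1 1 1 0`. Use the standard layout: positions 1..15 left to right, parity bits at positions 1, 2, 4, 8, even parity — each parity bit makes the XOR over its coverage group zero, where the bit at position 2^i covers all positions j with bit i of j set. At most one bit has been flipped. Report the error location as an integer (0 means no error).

s1: b1⊕b3⊕b5⊕b7⊕b9⊕b11⊕b13⊕b15 = 1⊕0⊕0⊕0⊕1⊕1⊕1⊕0 = 0
s2: b2⊕b3⊕b6⊕b7⊕b10⊕b11⊕b14⊕b15 = 1⊕0⊕0⊕0⊕0⊕1⊕1⊕0 = 1
s4: b4⊕b5⊕b6⊕b7⊕b12⊕b13⊕b14⊕b15 = 0⊕0⊕0⊕0⊕1⊕1⊕1⊕0 = 1
s8: b8⊕b9⊕b10⊕b11⊕b12⊕b13⊕b14⊕b15 = 0⊕1⊕0⊕1⊕1⊕1⊕1⊕0 = 1
Syndrome (s8...s1) = 1110 → position 14.

14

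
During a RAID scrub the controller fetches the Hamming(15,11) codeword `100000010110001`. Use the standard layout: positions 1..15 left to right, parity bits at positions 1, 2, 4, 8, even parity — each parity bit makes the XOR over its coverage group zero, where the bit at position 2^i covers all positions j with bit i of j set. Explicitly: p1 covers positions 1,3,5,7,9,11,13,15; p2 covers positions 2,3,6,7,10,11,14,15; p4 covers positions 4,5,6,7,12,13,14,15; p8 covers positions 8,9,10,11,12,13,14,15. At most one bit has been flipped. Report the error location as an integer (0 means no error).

s1: b1⊕b3⊕b5⊕b7⊕b9⊕b11⊕b13⊕b15 = 1⊕0⊕0⊕0⊕0⊕1⊕0⊕1 = 1
s2: b2⊕b3⊕b6⊕b7⊕b10⊕b11⊕b14⊕b15 = 0⊕0⊕0⊕0⊕1⊕1⊕0⊕1 = 1
s4: b4⊕b5⊕b6⊕b7⊕b12⊕b13⊕b14⊕b15 = 0⊕0⊕0⊕0⊕0⊕0⊕0⊕1 = 1
s8: b8⊕b9⊕b10⊕b11⊕b12⊕b13⊕b14⊕b15 = 1⊕0⊕1⊕1⊕0⊕0⊕0⊕1 = 0
Syndrome (s8...s1) = 0111 → position 7.

7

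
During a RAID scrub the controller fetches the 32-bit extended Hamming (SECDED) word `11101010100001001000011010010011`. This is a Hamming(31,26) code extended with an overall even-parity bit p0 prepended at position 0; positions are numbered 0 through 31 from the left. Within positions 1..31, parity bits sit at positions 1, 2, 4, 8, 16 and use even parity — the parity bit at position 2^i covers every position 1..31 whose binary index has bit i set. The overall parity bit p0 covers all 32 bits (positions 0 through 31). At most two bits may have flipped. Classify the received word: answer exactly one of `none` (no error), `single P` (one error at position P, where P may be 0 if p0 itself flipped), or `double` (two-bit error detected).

double

s1: b1⊕b3⊕b5⊕b7⊕b9⊕b11⊕b13⊕b15⊕b17⊕b19⊕b21⊕b23⊕b25⊕b27⊕b29⊕b31 = 1⊕0⊕0⊕0⊕0⊕0⊕1⊕0⊕0⊕0⊕1⊕0⊕0⊕1⊕0⊕1 = 1
s2: b2⊕b3⊕b6⊕b7⊕b10⊕b11⊕b14⊕b15⊕b18⊕b19⊕b22⊕b23⊕b26⊕b27⊕b30⊕b31 = 1⊕0⊕1⊕0⊕0⊕0⊕0⊕0⊕0⊕0⊕1⊕0⊕0⊕1⊕1⊕1 = 0
s4: b4⊕b5⊕b6⊕b7⊕b12⊕b13⊕b14⊕b15⊕b20⊕b21⊕b22⊕b23⊕b28⊕b29⊕b30⊕b31 = 1⊕0⊕1⊕0⊕0⊕1⊕0⊕0⊕0⊕1⊕1⊕0⊕0⊕0⊕1⊕1 = 1
s8: b8⊕b9⊕b10⊕b11⊕b12⊕b13⊕b14⊕b15⊕b24⊕b25⊕b26⊕b27⊕b28⊕b29⊕b30⊕b31 = 1⊕0⊕0⊕0⊕0⊕1⊕0⊕0⊕1⊕0⊕0⊕1⊕0⊕0⊕1⊕1 = 0
s16: b16⊕b17⊕b18⊕b19⊕b20⊕b21⊕b22⊕b23⊕b24⊕b25⊕b26⊕b27⊕b28⊕b29⊕b30⊕b31 = 1⊕0⊕0⊕0⊕0⊕1⊕1⊕0⊕1⊕0⊕0⊕1⊕0⊕0⊕1⊕1 = 1
Syndrome (s16...s1) = 10101 → position 21.
Overall parity (XOR of all 32 bits, including p0): 1⊕1⊕1⊕0⊕1⊕0⊕1⊕0⊕1⊕0⊕0⊕0⊕0⊕1⊕0⊕0⊕1⊕0⊕0⊕0⊕0⊕1⊕1⊕0⊕1⊕0⊕0⊕1⊕0⊕0⊕1⊕1 = 0
Overall=0, syndrome position=21 → double-bit error detected (uncorrectable).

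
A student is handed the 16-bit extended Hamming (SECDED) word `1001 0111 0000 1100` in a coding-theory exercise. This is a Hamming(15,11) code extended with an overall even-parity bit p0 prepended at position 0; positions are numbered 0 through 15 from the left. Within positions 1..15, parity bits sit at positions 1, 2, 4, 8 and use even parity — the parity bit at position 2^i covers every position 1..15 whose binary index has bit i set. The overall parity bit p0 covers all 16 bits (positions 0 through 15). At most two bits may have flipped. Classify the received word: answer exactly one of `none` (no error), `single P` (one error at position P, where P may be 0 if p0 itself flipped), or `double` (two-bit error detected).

s1: b1⊕b3⊕b5⊕b7⊕b9⊕b11⊕b13⊕b15 = 0⊕1⊕1⊕1⊕0⊕0⊕1⊕0 = 0
s2: b2⊕b3⊕b6⊕b7⊕b10⊕b11⊕b14⊕b15 = 0⊕1⊕1⊕1⊕0⊕0⊕0⊕0 = 1
s4: b4⊕b5⊕b6⊕b7⊕b12⊕b13⊕b14⊕b15 = 0⊕1⊕1⊕1⊕1⊕1⊕0⊕0 = 1
s8: b8⊕b9⊕b10⊕b11⊕b12⊕b13⊕b14⊕b15 = 0⊕0⊕0⊕0⊕1⊕1⊕0⊕0 = 0
Syndrome (s8...s1) = 0110 → position 6.
Overall parity (XOR of all 16 bits, including p0): 1⊕0⊕0⊕1⊕0⊕1⊕1⊕1⊕0⊕0⊕0⊕0⊕1⊕1⊕0⊕0 = 1
Overall=1, syndrome position=6 → single-bit error at position 6.

single 6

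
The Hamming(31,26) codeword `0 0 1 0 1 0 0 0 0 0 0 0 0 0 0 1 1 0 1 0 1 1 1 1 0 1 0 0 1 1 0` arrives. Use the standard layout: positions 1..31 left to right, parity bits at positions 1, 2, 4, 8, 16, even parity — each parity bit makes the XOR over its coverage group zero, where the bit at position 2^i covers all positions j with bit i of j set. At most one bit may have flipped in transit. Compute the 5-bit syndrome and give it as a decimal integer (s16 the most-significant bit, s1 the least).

1

s1: b1⊕b3⊕b5⊕b7⊕b9⊕b11⊕b13⊕b15⊕b17⊕b19⊕b21⊕b23⊕b25⊕b27⊕b29⊕b31 = 0⊕1⊕1⊕0⊕0⊕0⊕0⊕0⊕1⊕1⊕1⊕1⊕0⊕0⊕1⊕0 = 1
s2: b2⊕b3⊕b6⊕b7⊕b10⊕b11⊕b14⊕b15⊕b18⊕b19⊕b22⊕b23⊕b26⊕b27⊕b30⊕b31 = 0⊕1⊕0⊕0⊕0⊕0⊕0⊕0⊕0⊕1⊕1⊕1⊕1⊕0⊕1⊕0 = 0
s4: b4⊕b5⊕b6⊕b7⊕b12⊕b13⊕b14⊕b15⊕b20⊕b21⊕b22⊕b23⊕b28⊕b29⊕b30⊕b31 = 0⊕1⊕0⊕0⊕0⊕0⊕0⊕0⊕0⊕1⊕1⊕1⊕0⊕1⊕1⊕0 = 0
s8: b8⊕b9⊕b10⊕b11⊕b12⊕b13⊕b14⊕b15⊕b24⊕b25⊕b26⊕b27⊕b28⊕b29⊕b30⊕b31 = 0⊕0⊕0⊕0⊕0⊕0⊕0⊕0⊕1⊕0⊕1⊕0⊕0⊕1⊕1⊕0 = 0
s16: b16⊕b17⊕b18⊕b19⊕b20⊕b21⊕b22⊕b23⊕b24⊕b25⊕b26⊕b27⊕b28⊕b29⊕b30⊕b31 = 1⊕1⊕0⊕1⊕0⊕1⊕1⊕1⊕1⊕0⊕1⊕0⊕0⊕1⊕1⊕0 = 0
Syndrome (s16...s1) = 00001 → position 1.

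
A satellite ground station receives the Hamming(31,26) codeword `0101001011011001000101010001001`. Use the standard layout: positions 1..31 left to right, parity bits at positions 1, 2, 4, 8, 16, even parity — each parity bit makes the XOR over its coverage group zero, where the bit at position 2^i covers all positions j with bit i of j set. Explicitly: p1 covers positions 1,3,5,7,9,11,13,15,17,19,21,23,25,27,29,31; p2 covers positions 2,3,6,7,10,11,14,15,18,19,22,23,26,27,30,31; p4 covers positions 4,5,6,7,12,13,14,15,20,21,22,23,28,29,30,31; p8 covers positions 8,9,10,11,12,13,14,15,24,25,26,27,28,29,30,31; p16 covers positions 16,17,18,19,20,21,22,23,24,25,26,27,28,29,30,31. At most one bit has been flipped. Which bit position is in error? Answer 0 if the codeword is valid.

s1: b1⊕b3⊕b5⊕b7⊕b9⊕b11⊕b13⊕b15⊕b17⊕b19⊕b21⊕b23⊕b25⊕b27⊕b29⊕b31 = 0⊕0⊕0⊕1⊕1⊕0⊕1⊕0⊕0⊕0⊕0⊕0⊕0⊕0⊕0⊕1 = 0
s2: b2⊕b3⊕b6⊕b7⊕b10⊕b11⊕b14⊕b15⊕b18⊕b19⊕b22⊕b23⊕b26⊕b27⊕b30⊕b31 = 1⊕0⊕0⊕1⊕1⊕0⊕0⊕0⊕0⊕0⊕1⊕0⊕0⊕0⊕0⊕1 = 1
s4: b4⊕b5⊕b6⊕b7⊕b12⊕b13⊕b14⊕b15⊕b20⊕b21⊕b22⊕b23⊕b28⊕b29⊕b30⊕b31 = 1⊕0⊕0⊕1⊕1⊕1⊕0⊕0⊕1⊕0⊕1⊕0⊕1⊕0⊕0⊕1 = 0
s8: b8⊕b9⊕b10⊕b11⊕b12⊕b13⊕b14⊕b15⊕b24⊕b25⊕b26⊕b27⊕b28⊕b29⊕b30⊕b31 = 0⊕1⊕1⊕0⊕1⊕1⊕0⊕0⊕1⊕0⊕0⊕0⊕1⊕0⊕0⊕1 = 1
s16: b16⊕b17⊕b18⊕b19⊕b20⊕b21⊕b22⊕b23⊕b24⊕b25⊕b26⊕b27⊕b28⊕b29⊕b30⊕b31 = 1⊕0⊕0⊕0⊕1⊕0⊕1⊕0⊕1⊕0⊕0⊕0⊕1⊕0⊕0⊕1 = 0
Syndrome (s16...s1) = 01010 → position 10.

10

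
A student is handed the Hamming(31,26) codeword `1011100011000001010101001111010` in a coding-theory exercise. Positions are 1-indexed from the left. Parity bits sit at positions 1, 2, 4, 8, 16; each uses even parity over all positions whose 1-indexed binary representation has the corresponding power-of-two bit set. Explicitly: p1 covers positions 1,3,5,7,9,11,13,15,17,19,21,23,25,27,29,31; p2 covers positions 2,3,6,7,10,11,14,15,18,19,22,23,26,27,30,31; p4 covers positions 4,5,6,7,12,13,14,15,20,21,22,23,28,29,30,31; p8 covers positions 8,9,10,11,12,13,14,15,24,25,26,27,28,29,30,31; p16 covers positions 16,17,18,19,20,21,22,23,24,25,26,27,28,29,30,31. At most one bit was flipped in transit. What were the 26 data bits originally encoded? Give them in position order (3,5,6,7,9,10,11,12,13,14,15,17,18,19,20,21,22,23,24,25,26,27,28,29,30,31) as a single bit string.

11001100000010101001011010

s1: b1⊕b3⊕b5⊕b7⊕b9⊕b11⊕b13⊕b15⊕b17⊕b19⊕b21⊕b23⊕b25⊕b27⊕b29⊕b31 = 1⊕1⊕1⊕0⊕1⊕0⊕0⊕0⊕0⊕0⊕0⊕0⊕1⊕1⊕0⊕0 = 0
s2: b2⊕b3⊕b6⊕b7⊕b10⊕b11⊕b14⊕b15⊕b18⊕b19⊕b22⊕b23⊕b26⊕b27⊕b30⊕b31 = 0⊕1⊕0⊕0⊕1⊕0⊕0⊕0⊕1⊕0⊕1⊕0⊕1⊕1⊕1⊕0 = 1
s4: b4⊕b5⊕b6⊕b7⊕b12⊕b13⊕b14⊕b15⊕b20⊕b21⊕b22⊕b23⊕b28⊕b29⊕b30⊕b31 = 1⊕1⊕0⊕0⊕0⊕0⊕0⊕0⊕1⊕0⊕1⊕0⊕1⊕0⊕1⊕0 = 0
s8: b8⊕b9⊕b10⊕b11⊕b12⊕b13⊕b14⊕b15⊕b24⊕b25⊕b26⊕b27⊕b28⊕b29⊕b30⊕b31 = 0⊕1⊕1⊕0⊕0⊕0⊕0⊕0⊕0⊕1⊕1⊕1⊕1⊕0⊕1⊕0 = 1
s16: b16⊕b17⊕b18⊕b19⊕b20⊕b21⊕b22⊕b23⊕b24⊕b25⊕b26⊕b27⊕b28⊕b29⊕b30⊕b31 = 1⊕0⊕1⊕0⊕1⊕0⊕1⊕0⊕0⊕1⊕1⊕1⊕1⊕0⊕1⊕0 = 1
Syndrome (s16...s1) = 11010 → position 26.
Flip bit 26: corrected codeword = 1011100011000001010101001011010
Data bits at positions 3,5,6,7,9,10,11,12,13,14,15,17,18,19,20,21,22,23,24,25,26,27,28,29,30,31: 11001100000010101001011010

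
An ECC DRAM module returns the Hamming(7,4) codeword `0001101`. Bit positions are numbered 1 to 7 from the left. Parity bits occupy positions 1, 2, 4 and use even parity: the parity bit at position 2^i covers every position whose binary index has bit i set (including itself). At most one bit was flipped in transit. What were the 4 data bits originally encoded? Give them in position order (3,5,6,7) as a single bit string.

0111

s1: b1⊕b3⊕b5⊕b7 = 0⊕0⊕1⊕1 = 0
s2: b2⊕b3⊕b6⊕b7 = 0⊕0⊕0⊕1 = 1
s4: b4⊕b5⊕b6⊕b7 = 1⊕1⊕0⊕1 = 1
Syndrome (s4...s1) = 110 → position 6.
Flip bit 6: corrected codeword = 0001111
Data bits at positions 3,5,6,7: 0111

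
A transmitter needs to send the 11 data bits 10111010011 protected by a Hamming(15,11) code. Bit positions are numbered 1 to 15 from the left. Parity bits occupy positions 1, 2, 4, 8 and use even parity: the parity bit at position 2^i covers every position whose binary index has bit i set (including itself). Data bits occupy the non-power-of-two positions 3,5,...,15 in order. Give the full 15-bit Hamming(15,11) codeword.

101001101010011

Place data bits at non-power-of-two positions: b3=1, b5=0, b6=1, b7=1, b9=1, b10=0, b11=1, b12=0, b13=0, b14=1, b15=1.
p1 = XOR of data positions {3,5,7,9,11,13,15} = 1⊕0⊕1⊕1⊕1⊕0⊕1 = 1
p2 = XOR of data positions {3,6,7,10,11,14,15} = 1⊕1⊕1⊕0⊕1⊕1⊕1 = 0
p4 = XOR of data positions {5,6,7,12,13,14,15} = 0⊕1⊕1⊕0⊕0⊕1⊕1 = 0
p8 = XOR of data positions {9,10,11,12,13,14,15} = 1⊕0⊕1⊕0⊕0⊕1⊕1 = 0
Codeword b1..b15 = 101001101010011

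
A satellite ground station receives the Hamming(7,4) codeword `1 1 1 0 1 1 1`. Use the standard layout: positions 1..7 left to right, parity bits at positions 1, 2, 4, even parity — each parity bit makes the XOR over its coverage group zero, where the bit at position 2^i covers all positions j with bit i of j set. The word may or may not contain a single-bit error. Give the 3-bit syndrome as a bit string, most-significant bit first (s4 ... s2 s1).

s1: b1⊕b3⊕b5⊕b7 = 1⊕1⊕1⊕1 = 0
s2: b2⊕b3⊕b6⊕b7 = 1⊕1⊕1⊕1 = 0
s4: b4⊕b5⊕b6⊕b7 = 0⊕1⊕1⊕1 = 1
Syndrome (s4...s1) = 100 → position 4.

100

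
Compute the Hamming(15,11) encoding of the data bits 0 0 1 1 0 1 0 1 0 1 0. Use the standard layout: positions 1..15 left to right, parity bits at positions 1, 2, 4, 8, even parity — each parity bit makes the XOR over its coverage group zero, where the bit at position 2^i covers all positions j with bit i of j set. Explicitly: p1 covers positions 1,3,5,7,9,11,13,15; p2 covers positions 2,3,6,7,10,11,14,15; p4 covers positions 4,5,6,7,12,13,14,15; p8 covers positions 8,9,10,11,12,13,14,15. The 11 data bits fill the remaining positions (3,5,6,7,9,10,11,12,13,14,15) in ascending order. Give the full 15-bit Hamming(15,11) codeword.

Place data bits at non-power-of-two positions: b3=0, b5=0, b6=1, b7=1, b9=0, b10=1, b11=0, b12=1, b13=0, b14=1, b15=0.
p1 = XOR of data positions {3,5,7,9,11,13,15} = 0⊕0⊕1⊕0⊕0⊕0⊕0 = 1
p2 = XOR of data positions {3,6,7,10,11,14,15} = 0⊕1⊕1⊕1⊕0⊕1⊕0 = 0
p4 = XOR of data positions {5,6,7,12,13,14,15} = 0⊕1⊕1⊕1⊕0⊕1⊕0 = 0
p8 = XOR of data positions {9,10,11,12,13,14,15} = 0⊕1⊕0⊕1⊕0⊕1⊕0 = 1
Codeword b1..b15 = 100001110101010

100001110101010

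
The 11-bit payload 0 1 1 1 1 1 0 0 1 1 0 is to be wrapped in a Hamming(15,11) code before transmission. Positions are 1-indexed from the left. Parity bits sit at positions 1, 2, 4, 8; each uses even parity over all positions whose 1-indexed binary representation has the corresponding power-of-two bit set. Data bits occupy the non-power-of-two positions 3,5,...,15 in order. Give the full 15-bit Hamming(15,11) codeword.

Place data bits at non-power-of-two positions: b3=0, b5=1, b6=1, b7=1, b9=1, b10=1, b11=0, b12=0, b13=1, b14=1, b15=0.
p1 = XOR of data positions {3,5,7,9,11,13,15} = 0⊕1⊕1⊕1⊕0⊕1⊕0 = 0
p2 = XOR of data positions {3,6,7,10,11,14,15} = 0⊕1⊕1⊕1⊕0⊕1⊕0 = 0
p4 = XOR of data positions {5,6,7,12,13,14,15} = 1⊕1⊕1⊕0⊕1⊕1⊕0 = 1
p8 = XOR of data positions {9,10,11,12,13,14,15} = 1⊕1⊕0⊕0⊕1⊕1⊕0 = 0
Codeword b1..b15 = 000111101100110

000111101100110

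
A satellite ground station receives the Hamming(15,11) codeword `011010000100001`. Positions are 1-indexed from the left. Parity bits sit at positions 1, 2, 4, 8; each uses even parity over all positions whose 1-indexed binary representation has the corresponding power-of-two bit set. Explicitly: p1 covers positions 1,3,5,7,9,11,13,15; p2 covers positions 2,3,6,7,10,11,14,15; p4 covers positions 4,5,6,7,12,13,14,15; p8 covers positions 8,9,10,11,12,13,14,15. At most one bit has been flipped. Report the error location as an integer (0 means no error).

1

s1: b1⊕b3⊕b5⊕b7⊕b9⊕b11⊕b13⊕b15 = 0⊕1⊕1⊕0⊕0⊕0⊕0⊕1 = 1
s2: b2⊕b3⊕b6⊕b7⊕b10⊕b11⊕b14⊕b15 = 1⊕1⊕0⊕0⊕1⊕0⊕0⊕1 = 0
s4: b4⊕b5⊕b6⊕b7⊕b12⊕b13⊕b14⊕b15 = 0⊕1⊕0⊕0⊕0⊕0⊕0⊕1 = 0
s8: b8⊕b9⊕b10⊕b11⊕b12⊕b13⊕b14⊕b15 = 0⊕0⊕1⊕0⊕0⊕0⊕0⊕1 = 0
Syndrome (s8...s1) = 0001 → position 1.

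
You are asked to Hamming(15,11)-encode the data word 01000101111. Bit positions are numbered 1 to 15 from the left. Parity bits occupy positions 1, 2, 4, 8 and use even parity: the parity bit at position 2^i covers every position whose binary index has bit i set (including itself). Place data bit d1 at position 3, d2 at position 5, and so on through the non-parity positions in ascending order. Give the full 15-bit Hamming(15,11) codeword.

Place data bits at non-power-of-two positions: b3=0, b5=1, b6=0, b7=0, b9=0, b10=1, b11=0, b12=1, b13=1, b14=1, b15=1.
p1 = XOR of data positions {3,5,7,9,11,13,15} = 0⊕1⊕0⊕0⊕0⊕1⊕1 = 1
p2 = XOR of data positions {3,6,7,10,11,14,15} = 0⊕0⊕0⊕1⊕0⊕1⊕1 = 1
p4 = XOR of data positions {5,6,7,12,13,14,15} = 1⊕0⊕0⊕1⊕1⊕1⊕1 = 1
p8 = XOR of data positions {9,10,11,12,13,14,15} = 0⊕1⊕0⊕1⊕1⊕1⊕1 = 1
Codeword b1..b15 = 110110010101111

110110010101111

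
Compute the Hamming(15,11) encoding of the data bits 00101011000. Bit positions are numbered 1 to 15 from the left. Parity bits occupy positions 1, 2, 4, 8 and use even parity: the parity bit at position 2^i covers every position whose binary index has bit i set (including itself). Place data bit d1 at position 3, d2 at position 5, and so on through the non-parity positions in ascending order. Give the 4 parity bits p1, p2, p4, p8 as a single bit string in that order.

0001

Place data bits at non-power-of-two positions: b3=0, b5=0, b6=1, b7=0, b9=1, b10=0, b11=1, b12=1, b13=0, b14=0, b15=0.
p1 = XOR of data positions {3,5,7,9,11,13,15} = 0⊕0⊕0⊕1⊕1⊕0⊕0 = 0
p2 = XOR of data positions {3,6,7,10,11,14,15} = 0⊕1⊕0⊕0⊕1⊕0⊕0 = 0
p4 = XOR of data positions {5,6,7,12,13,14,15} = 0⊕1⊕0⊕1⊕0⊕0⊕0 = 0
p8 = XOR of data positions {9,10,11,12,13,14,15} = 1⊕0⊕1⊕1⊕0⊕0⊕0 = 1
Parity bits p1,p2,p4,p8 = 0001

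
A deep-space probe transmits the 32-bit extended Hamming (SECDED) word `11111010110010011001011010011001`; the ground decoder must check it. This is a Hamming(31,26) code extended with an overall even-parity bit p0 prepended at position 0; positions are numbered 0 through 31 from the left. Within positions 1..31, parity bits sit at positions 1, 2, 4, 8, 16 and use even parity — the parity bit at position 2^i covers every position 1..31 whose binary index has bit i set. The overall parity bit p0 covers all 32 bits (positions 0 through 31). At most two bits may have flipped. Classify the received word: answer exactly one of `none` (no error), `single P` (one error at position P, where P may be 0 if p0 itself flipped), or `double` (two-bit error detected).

none

s1: b1⊕b3⊕b5⊕b7⊕b9⊕b11⊕b13⊕b15⊕b17⊕b19⊕b21⊕b23⊕b25⊕b27⊕b29⊕b31 = 1⊕1⊕0⊕0⊕1⊕0⊕0⊕1⊕0⊕1⊕1⊕0⊕0⊕1⊕0⊕1 = 0
s2: b2⊕b3⊕b6⊕b7⊕b10⊕b11⊕b14⊕b15⊕b18⊕b19⊕b22⊕b23⊕b26⊕b27⊕b30⊕b31 = 1⊕1⊕1⊕0⊕0⊕0⊕0⊕1⊕0⊕1⊕1⊕0⊕0⊕1⊕0⊕1 = 0
s4: b4⊕b5⊕b6⊕b7⊕b12⊕b13⊕b14⊕b15⊕b20⊕b21⊕b22⊕b23⊕b28⊕b29⊕b30⊕b31 = 1⊕0⊕1⊕0⊕1⊕0⊕0⊕1⊕0⊕1⊕1⊕0⊕1⊕0⊕0⊕1 = 0
s8: b8⊕b9⊕b10⊕b11⊕b12⊕b13⊕b14⊕b15⊕b24⊕b25⊕b26⊕b27⊕b28⊕b29⊕b30⊕b31 = 1⊕1⊕0⊕0⊕1⊕0⊕0⊕1⊕1⊕0⊕0⊕1⊕1⊕0⊕0⊕1 = 0
s16: b16⊕b17⊕b18⊕b19⊕b20⊕b21⊕b22⊕b23⊕b24⊕b25⊕b26⊕b27⊕b28⊕b29⊕b30⊕b31 = 1⊕0⊕0⊕1⊕0⊕1⊕1⊕0⊕1⊕0⊕0⊕1⊕1⊕0⊕0⊕1 = 0
Syndrome (s16...s1) = 00000 → position 0 (no error).
Overall parity (XOR of all 32 bits, including p0): 1⊕1⊕1⊕1⊕1⊕0⊕1⊕0⊕1⊕1⊕0⊕0⊕1⊕0⊕0⊕1⊕1⊕0⊕0⊕1⊕0⊕1⊕1⊕0⊕1⊕0⊕0⊕1⊕1⊕0⊕0⊕1 = 0
Overall=0, syndrome position=0 → no error.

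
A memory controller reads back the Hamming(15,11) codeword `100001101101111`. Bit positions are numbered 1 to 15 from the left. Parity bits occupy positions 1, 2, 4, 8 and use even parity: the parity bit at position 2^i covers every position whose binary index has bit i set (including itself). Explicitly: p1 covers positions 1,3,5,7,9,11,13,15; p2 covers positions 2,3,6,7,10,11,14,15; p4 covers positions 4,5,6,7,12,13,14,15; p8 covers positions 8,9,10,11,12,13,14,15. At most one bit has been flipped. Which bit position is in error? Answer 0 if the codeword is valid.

3

s1: b1⊕b3⊕b5⊕b7⊕b9⊕b11⊕b13⊕b15 = 1⊕0⊕0⊕1⊕1⊕0⊕1⊕1 = 1
s2: b2⊕b3⊕b6⊕b7⊕b10⊕b11⊕b14⊕b15 = 0⊕0⊕1⊕1⊕1⊕0⊕1⊕1 = 1
s4: b4⊕b5⊕b6⊕b7⊕b12⊕b13⊕b14⊕b15 = 0⊕0⊕1⊕1⊕1⊕1⊕1⊕1 = 0
s8: b8⊕b9⊕b10⊕b11⊕b12⊕b13⊕b14⊕b15 = 0⊕1⊕1⊕0⊕1⊕1⊕1⊕1 = 0
Syndrome (s8...s1) = 0011 → position 3.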